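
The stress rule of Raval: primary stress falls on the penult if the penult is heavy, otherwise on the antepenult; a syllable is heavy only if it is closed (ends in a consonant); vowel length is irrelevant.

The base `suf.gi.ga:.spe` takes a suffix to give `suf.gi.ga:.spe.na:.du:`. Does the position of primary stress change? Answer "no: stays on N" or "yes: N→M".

Base `suf.gi.ga:.spe` (4 syllables):
  Weights: 2 gi L, 3 ga: L, 4 spe L.
  The penult (syllable 3, ga:) is light, so stress falls on the antepenult (syllable 2, gi).
  → primary stress on syllable 2.
Suffixed `suf.gi.ga:.spe.na:.du:` (6 syllables):
  Weights: 4 spe L, 5 na: L, 6 du: L.
  The penult (syllable 5, na:) is light, so stress falls on the antepenult (syllable 4, spe).
  → primary stress on syllable 4.

yes: 2→4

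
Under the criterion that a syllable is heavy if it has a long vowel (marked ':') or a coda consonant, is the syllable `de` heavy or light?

light

`de`: short vowel, open (no coda). Short vowel, open → light.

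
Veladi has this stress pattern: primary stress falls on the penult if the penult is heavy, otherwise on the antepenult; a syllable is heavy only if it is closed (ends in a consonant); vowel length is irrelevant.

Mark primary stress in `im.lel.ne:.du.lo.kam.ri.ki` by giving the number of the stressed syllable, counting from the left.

6

Weights: 6 kam H, 7 ri L, 8 ki L.
The penult (syllable 7, ri) is light, so stress falls on the antepenult (syllable 6, kam).
Primary stress: syllable 6 → im.lel.ne:.du.lo.ˈkam.ri.ki.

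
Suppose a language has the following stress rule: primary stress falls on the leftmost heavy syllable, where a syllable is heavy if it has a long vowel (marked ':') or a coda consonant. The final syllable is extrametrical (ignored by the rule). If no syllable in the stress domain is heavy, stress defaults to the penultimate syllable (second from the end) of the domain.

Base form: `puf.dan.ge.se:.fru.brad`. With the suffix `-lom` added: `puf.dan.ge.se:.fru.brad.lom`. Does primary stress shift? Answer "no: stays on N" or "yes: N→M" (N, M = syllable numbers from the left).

no: stays on 1

Base `puf.dan.ge.se:.fru.brad` (6 syllables):
  The final syllable (6, brad) is extrametrical; the stress domain is syllables 1–5.
  Weights: 1 puf H, 2 dan H, 3 ge L, 4 se: H, 5 fru L.
  Heavy syllables in the domain: 1, 2, 4. The leftmost is syllable 1 (puf).
  → primary stress on syllable 1.
Suffixed `puf.dan.ge.se:.fru.brad.lom` (7 syllables):
  The final syllable (7, lom) is extrametrical; the stress domain is syllables 1–6.
  Weights: 1 puf H, 2 dan H, 3 ge L, 4 se: H, 5 fru L, 6 brad H.
  Heavy syllables in the domain: 1, 2, 4, 6. The leftmost is syllable 1 (puf).
  → primary stress on syllable 1.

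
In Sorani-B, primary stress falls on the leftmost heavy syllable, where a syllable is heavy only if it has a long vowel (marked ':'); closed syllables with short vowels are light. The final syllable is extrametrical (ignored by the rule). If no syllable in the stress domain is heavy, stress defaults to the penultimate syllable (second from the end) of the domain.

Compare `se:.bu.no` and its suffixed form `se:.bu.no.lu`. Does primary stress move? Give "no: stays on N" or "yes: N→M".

no: stays on 1

Base `se:.bu.no` (3 syllables):
  The final syllable (3, no) is extrametrical; the stress domain is syllables 1–2.
  Weights: 1 se: H, 2 bu L.
  Heavy syllables in the domain: 1. The leftmost is syllable 1 (se:).
  → primary stress on syllable 1.
Suffixed `se:.bu.no.lu` (4 syllables):
  The final syllable (4, lu) is extrametrical; the stress domain is syllables 1–3.
  Weights: 1 se: H, 2 bu L, 3 no L.
  Heavy syllables in the domain: 1. The leftmost is syllable 1 (se:).
  → primary stress on syllable 1.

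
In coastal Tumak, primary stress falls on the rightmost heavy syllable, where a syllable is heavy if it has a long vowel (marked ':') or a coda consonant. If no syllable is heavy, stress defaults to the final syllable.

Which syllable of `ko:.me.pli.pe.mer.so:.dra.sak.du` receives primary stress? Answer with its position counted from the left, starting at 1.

8

Weights: 1 ko: H, 2 me L, 3 pli L, 4 pe L, 5 mer H, 6 so: H, 7 dra L, 8 sak H, 9 du L.
Heavy syllables in the domain: 1, 5, 6, 8. The rightmost is syllable 8 (sak).
Primary stress: syllable 8 → ko:.me.pli.pe.mer.so:.dra.ˈsak.du.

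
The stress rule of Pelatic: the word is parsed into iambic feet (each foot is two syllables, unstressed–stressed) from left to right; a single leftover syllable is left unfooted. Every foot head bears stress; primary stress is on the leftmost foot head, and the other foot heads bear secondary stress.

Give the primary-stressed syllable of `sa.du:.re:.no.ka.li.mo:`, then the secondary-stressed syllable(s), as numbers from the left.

Parse left to right into iambic (σˈσ) feet: (sa.ˈdu:) (re:.ˈno) (ka.ˈli) mo:. Syllable 7 is left unfooted.
Foot heads (stressed positions): 2, 4, 6.
End Rule Leftmost: primary stress on the leftmost head = syllable 2.
Secondary stress on 4, 6: sa.ˈdu:.re:.ˌno.ka.ˌli.mo:.

primary 2, secondary 4, 6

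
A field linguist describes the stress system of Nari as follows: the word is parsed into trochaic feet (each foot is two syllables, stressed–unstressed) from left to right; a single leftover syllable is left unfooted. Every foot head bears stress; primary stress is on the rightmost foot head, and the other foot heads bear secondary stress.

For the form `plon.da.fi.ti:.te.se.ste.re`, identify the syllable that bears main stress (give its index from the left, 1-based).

Parse left to right into trochaic (ˈσσ) feet: (ˈplon.da) (ˈfi.ti:) (ˈte.se) (ˈste.re).
Foot heads (stressed positions): 1, 3, 5, 7.
End Rule Rightmost: primary stress on the rightmost head = syllable 7.
Primary stress: syllable 7 → plon.da.fi.ti:.te.se.ˈste.re.

7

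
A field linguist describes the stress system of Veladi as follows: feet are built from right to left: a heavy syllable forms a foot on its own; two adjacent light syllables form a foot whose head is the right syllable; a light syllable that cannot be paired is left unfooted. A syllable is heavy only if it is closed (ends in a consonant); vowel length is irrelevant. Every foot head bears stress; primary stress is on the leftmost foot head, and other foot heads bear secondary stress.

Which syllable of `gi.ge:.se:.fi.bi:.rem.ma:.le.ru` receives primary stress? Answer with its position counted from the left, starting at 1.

3

Weights: 1 gi L, 2 ge: L, 3 se: L, 4 fi L, 5 bi: L, 6 rem H, 7 ma: L, 8 le L, 9 ru L.
Parse right to left (heavy = foot alone; LL = one foot; stranded L unfooted): gi (ge:.ˈse:) (fi.ˈbi:) (ˈrem) ma: (le.ˈru).
Foot heads: 3, 5, 6, 9.
Primary stress on the leftmost head = syllable 3.
Primary stress: syllable 3 → gi.ge:.ˈse:.fi.bi:.rem.ma:.le.ru.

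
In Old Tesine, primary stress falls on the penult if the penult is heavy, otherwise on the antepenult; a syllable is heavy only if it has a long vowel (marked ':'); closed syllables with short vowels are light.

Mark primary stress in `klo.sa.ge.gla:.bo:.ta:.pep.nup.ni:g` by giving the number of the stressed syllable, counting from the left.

Weights: 7 pep L, 8 nup L, 9 ni:g H.
The penult (syllable 8, nup) is light, so stress falls on the antepenult (syllable 7, pep).
Primary stress: syllable 7 → klo.sa.ge.gla:.bo:.ta:.ˈpep.nup.ni:g.

7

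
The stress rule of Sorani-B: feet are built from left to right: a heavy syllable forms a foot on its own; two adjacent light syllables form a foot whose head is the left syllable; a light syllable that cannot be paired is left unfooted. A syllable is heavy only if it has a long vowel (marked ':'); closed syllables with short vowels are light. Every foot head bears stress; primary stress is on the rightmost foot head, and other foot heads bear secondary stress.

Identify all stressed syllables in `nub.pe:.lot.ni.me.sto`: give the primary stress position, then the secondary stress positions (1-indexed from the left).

Weights: 1 nub L, 2 pe: H, 3 lot L, 4 ni L, 5 me L, 6 sto L.
Parse left to right (heavy = foot alone; LL = one foot; stranded L unfooted): nub (ˈpe:) (ˈlot.ni) (ˈme.sto).
Foot heads: 2, 3, 5.
Primary stress on the rightmost head = syllable 5.
Secondary stress on 2, 3: nub.ˌpe:.ˌlot.ni.ˈme.sto.

primary 5, secondary 2, 3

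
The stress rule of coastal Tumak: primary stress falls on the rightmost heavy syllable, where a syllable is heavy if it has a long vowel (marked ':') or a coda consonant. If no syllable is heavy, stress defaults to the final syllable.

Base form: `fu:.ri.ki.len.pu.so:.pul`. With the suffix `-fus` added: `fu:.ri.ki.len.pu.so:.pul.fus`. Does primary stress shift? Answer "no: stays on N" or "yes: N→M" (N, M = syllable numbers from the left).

yes: 7→8

Base `fu:.ri.ki.len.pu.so:.pul` (7 syllables):
  Weights: 1 fu: H, 2 ri L, 3 ki L, 4 len H, 5 pu L, 6 so: H, 7 pul H.
  Heavy syllables in the domain: 1, 4, 6, 7. The rightmost is syllable 7 (pul).
  → primary stress on syllable 7.
Suffixed `fu:.ri.ki.len.pu.so:.pul.fus` (8 syllables):
  Weights: 1 fu: H, 2 ri L, 3 ki L, 4 len H, 5 pu L, 6 so: H, 7 pul H, 8 fus H.
  Heavy syllables in the domain: 1, 4, 6, 7, 8. The rightmost is syllable 8 (fus).
  → primary stress on syllable 8.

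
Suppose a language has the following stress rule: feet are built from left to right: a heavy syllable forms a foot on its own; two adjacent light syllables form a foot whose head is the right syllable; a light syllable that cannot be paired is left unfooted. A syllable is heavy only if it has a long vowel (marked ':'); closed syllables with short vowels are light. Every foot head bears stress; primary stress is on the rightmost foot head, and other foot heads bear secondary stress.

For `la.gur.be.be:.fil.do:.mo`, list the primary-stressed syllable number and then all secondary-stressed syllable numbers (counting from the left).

primary 6, secondary 2, 4

Weights: 1 la L, 2 gur L, 3 be L, 4 be: H, 5 fil L, 6 do: H, 7 mo L.
Parse left to right (heavy = foot alone; LL = one foot; stranded L unfooted): (la.ˈgur) be (ˈbe:) fil (ˈdo:) mo.
Foot heads: 2, 4, 6.
Primary stress on the rightmost head = syllable 6.
Secondary stress on 2, 4: la.ˌgur.be.ˌbe:.fil.ˈdo:.mo.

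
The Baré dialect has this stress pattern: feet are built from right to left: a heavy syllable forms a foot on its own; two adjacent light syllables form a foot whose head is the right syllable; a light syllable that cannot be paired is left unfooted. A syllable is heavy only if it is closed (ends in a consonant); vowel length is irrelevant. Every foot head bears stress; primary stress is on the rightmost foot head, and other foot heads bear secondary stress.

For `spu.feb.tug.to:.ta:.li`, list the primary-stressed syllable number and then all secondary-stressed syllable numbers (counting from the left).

Weights: 1 spu L, 2 feb H, 3 tug H, 4 to: L, 5 ta: L, 6 li L.
Parse right to left (heavy = foot alone; LL = one foot; stranded L unfooted): spu (ˈfeb) (ˈtug) to: (ta:.ˈli).
Foot heads: 2, 3, 6.
Primary stress on the rightmost head = syllable 6.
Secondary stress on 2, 3: spu.ˌfeb.ˌtug.to:.ta:.ˈli.

primary 6, secondary 2, 3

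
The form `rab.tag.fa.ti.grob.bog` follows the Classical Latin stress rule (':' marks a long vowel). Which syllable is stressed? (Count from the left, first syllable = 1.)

5

Classical Latin: stress the penult if heavy (long vowel or closed), else the antepenult.
Weights: 4 ti L, 5 grob H, 6 bog H.
The penult (syllable 5, grob) is heavy, so it takes stress.
Stress on syllable 5: rab.tag.fa.ti.ˈgrob.bog.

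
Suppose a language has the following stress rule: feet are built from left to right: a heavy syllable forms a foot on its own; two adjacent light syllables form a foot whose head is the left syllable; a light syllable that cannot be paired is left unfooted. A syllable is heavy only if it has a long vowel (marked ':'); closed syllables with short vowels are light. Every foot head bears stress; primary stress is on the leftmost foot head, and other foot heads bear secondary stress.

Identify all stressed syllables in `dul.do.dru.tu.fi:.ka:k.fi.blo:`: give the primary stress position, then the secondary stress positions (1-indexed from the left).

primary 1, secondary 3, 5, 6, 8

Weights: 1 dul L, 2 do L, 3 dru L, 4 tu L, 5 fi: H, 6 ka:k H, 7 fi L, 8 blo: H.
Parse left to right (heavy = foot alone; LL = one foot; stranded L unfooted): (ˈdul.do) (ˈdru.tu) (ˈfi:) (ˈka:k) fi (ˈblo:).
Foot heads: 1, 3, 5, 6, 8.
Primary stress on the leftmost head = syllable 1.
Secondary stress on 3, 5, 6, 8: ˈdul.do.ˌdru.tu.ˌfi:.ˌka:k.fi.ˌblo:.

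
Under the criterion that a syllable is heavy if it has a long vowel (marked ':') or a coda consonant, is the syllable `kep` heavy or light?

`kep`: short vowel, closed (coda /p/). Closed → heavy.

heavy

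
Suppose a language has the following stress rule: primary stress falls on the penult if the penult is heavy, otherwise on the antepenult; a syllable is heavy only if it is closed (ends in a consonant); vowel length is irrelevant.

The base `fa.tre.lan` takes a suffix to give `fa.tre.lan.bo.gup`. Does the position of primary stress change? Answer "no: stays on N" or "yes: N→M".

Base `fa.tre.lan` (3 syllables):
  Weights: 1 fa L, 2 tre L, 3 lan H.
  The penult (syllable 2, tre) is light, so stress falls on the antepenult (syllable 1, fa).
  → primary stress on syllable 1.
Suffixed `fa.tre.lan.bo.gup` (5 syllables):
  Weights: 3 lan H, 4 bo L, 5 gup H.
  The penult (syllable 4, bo) is light, so stress falls on the antepenult (syllable 3, lan).
  → primary stress on syllable 3.

yes: 1→3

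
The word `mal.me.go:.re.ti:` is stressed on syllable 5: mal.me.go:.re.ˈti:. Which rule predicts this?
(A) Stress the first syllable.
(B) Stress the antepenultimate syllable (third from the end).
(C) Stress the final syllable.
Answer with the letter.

Rule A → syllable 1 (observed: 5).
Rule B → syllable 3 (observed: 5).
Rule C → syllable 5 ✓.

C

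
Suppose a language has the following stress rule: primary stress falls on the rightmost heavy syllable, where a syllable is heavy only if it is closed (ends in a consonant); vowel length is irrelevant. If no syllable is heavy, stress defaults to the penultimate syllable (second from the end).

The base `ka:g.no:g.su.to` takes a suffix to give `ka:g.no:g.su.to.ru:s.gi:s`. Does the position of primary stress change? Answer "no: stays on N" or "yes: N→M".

Base `ka:g.no:g.su.to` (4 syllables):
  Weights: 1 ka:g H, 2 no:g H, 3 su L, 4 to L.
  Heavy syllables in the domain: 1, 2. The rightmost is syllable 2 (no:g).
  → primary stress on syllable 2.
Suffixed `ka:g.no:g.su.to.ru:s.gi:s` (6 syllables):
  Weights: 1 ka:g H, 2 no:g H, 3 su L, 4 to L, 5 ru:s H, 6 gi:s H.
  Heavy syllables in the domain: 1, 2, 5, 6. The rightmost is syllable 6 (gi:s).
  → primary stress on syllable 6.

yes: 2→6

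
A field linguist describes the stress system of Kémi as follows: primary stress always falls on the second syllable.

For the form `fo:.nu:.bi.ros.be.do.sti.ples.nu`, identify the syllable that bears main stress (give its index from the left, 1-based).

2

The word has 9 syllables; the second syllable is syllable 2 (nu:).
Primary stress: syllable 2 → fo:.ˈnu:.bi.ros.be.do.sti.ples.nu.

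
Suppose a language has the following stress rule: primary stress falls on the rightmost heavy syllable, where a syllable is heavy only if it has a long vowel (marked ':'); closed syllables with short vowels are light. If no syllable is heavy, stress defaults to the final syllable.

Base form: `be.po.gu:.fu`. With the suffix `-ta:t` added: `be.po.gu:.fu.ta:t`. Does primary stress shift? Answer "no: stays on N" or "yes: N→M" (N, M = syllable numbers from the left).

yes: 3→5

Base `be.po.gu:.fu` (4 syllables):
  Weights: 1 be L, 2 po L, 3 gu: H, 4 fu L.
  Heavy syllables in the domain: 3. The rightmost is syllable 3 (gu:).
  → primary stress on syllable 3.
Suffixed `be.po.gu:.fu.ta:t` (5 syllables):
  Weights: 1 be L, 2 po L, 3 gu: H, 4 fu L, 5 ta:t H.
  Heavy syllables in the domain: 3, 5. The rightmost is syllable 5 (ta:t).
  → primary stress on syllable 5.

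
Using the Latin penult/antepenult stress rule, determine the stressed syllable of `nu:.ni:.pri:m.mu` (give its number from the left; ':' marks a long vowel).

Classical Latin: stress the penult if heavy (long vowel or closed), else the antepenult.
Weights: 2 ni: H, 3 pri:m H, 4 mu L.
The penult (syllable 3, pri:m) is heavy, so it takes stress.
Stress on syllable 3: nu:.ni:.ˈpri:m.mu.

3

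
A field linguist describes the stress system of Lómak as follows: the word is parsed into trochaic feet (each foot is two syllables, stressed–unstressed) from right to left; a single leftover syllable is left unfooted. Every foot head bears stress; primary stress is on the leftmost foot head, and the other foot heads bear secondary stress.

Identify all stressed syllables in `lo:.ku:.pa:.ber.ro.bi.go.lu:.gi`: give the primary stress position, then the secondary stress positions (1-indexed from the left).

Parse right to left into trochaic (ˈσσ) feet: lo: (ˈku:.pa:) (ˈber.ro) (ˈbi.go) (ˈlu:.gi). Syllable 1 is left unfooted.
Foot heads (stressed positions): 2, 4, 6, 8.
End Rule Leftmost: primary stress on the leftmost head = syllable 2.
Secondary stress on 4, 6, 8: lo:.ˈku:.pa:.ˌber.ro.ˌbi.go.ˌlu:.gi.

primary 2, secondary 4, 6, 8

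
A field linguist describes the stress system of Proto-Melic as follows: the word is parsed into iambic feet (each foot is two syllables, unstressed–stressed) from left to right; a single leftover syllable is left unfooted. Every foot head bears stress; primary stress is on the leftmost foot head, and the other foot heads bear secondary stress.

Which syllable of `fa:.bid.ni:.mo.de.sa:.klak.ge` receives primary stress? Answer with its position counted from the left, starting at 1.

Parse left to right into iambic (σˈσ) feet: (fa:.ˈbid) (ni:.ˈmo) (de.ˈsa:) (klak.ˈge).
Foot heads (stressed positions): 2, 4, 6, 8.
End Rule Leftmost: primary stress on the leftmost head = syllable 2.
Primary stress: syllable 2 → fa:.ˈbid.ni:.mo.de.sa:.klak.ge.

2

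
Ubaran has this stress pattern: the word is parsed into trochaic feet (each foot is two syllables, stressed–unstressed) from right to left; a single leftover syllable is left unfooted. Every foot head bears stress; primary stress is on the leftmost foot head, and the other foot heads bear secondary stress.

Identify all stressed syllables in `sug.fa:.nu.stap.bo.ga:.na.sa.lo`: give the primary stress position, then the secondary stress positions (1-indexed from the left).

Parse right to left into trochaic (ˈσσ) feet: sug (ˈfa:.nu) (ˈstap.bo) (ˈga:.na) (ˈsa.lo). Syllable 1 is left unfooted.
Foot heads (stressed positions): 2, 4, 6, 8.
End Rule Leftmost: primary stress on the leftmost head = syllable 2.
Secondary stress on 4, 6, 8: sug.ˈfa:.nu.ˌstap.bo.ˌga:.na.ˌsa.lo.

primary 2, secondary 4, 6, 8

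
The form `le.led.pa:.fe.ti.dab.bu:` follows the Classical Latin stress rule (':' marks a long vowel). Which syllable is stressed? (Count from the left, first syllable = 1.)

Classical Latin: stress the penult if heavy (long vowel or closed), else the antepenult.
Weights: 5 ti L, 6 dab H, 7 bu: H.
The penult (syllable 6, dab) is heavy, so it takes stress.
Stress on syllable 6: le.led.pa:.fe.ti.ˈdab.bu:.

6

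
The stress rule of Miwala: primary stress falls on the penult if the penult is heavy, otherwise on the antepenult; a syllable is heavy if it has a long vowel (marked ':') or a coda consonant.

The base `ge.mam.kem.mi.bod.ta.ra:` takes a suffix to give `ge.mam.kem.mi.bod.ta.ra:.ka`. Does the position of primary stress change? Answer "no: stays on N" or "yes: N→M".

Base `ge.mam.kem.mi.bod.ta.ra:` (7 syllables):
  Weights: 5 bod H, 6 ta L, 7 ra: H.
  The penult (syllable 6, ta) is light, so stress falls on the antepenult (syllable 5, bod).
  → primary stress on syllable 5.
Suffixed `ge.mam.kem.mi.bod.ta.ra:.ka` (8 syllables):
  Weights: 6 ta L, 7 ra: H, 8 ka L.
  The penult (syllable 7, ra:) is heavy, so it takes stress.
  → primary stress on syllable 7.

yes: 5→7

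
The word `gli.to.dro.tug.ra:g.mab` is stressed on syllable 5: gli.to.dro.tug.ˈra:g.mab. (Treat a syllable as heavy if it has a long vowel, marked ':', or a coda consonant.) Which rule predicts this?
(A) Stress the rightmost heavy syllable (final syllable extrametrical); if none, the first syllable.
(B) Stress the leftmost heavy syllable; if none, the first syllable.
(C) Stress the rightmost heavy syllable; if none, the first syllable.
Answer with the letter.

Rule A → syllable 5 ✓.
Rule B → syllable 4 (observed: 5).
Rule C → syllable 6 (observed: 5).

A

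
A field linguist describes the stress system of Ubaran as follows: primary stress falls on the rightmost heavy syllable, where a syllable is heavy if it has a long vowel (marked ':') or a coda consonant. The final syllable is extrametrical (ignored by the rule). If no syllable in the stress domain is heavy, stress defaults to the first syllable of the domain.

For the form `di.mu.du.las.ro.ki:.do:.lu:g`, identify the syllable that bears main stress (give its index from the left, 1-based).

The final syllable (8, lu:g) is extrametrical; the stress domain is syllables 1–7.
Weights: 1 di L, 2 mu L, 3 du L, 4 las H, 5 ro L, 6 ki: H, 7 do: H.
Heavy syllables in the domain: 4, 6, 7. The rightmost is syllable 7 (do:).
Primary stress: syllable 7 → di.mu.du.las.ro.ki:.ˈdo:.lu:g.

7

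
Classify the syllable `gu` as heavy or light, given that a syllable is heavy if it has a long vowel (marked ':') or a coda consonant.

`gu`: short vowel, open (no coda). Short vowel, open → light.

light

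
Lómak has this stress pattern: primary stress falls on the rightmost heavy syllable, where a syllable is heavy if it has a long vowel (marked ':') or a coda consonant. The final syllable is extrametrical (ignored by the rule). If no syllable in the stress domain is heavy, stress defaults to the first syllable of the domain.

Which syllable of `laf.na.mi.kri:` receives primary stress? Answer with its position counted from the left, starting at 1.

The final syllable (4, kri:) is extrametrical; the stress domain is syllables 1–3.
Weights: 1 laf H, 2 na L, 3 mi L.
Heavy syllables in the domain: 1. The rightmost is syllable 1 (laf).
Primary stress: syllable 1 → ˈlaf.na.mi.kri:.

1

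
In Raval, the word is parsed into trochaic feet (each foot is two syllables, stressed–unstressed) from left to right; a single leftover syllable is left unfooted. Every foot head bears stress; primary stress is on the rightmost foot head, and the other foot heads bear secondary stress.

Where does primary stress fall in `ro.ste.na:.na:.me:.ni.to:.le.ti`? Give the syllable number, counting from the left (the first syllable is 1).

7

Parse left to right into trochaic (ˈσσ) feet: (ˈro.ste) (ˈna:.na:) (ˈme:.ni) (ˈto:.le) ti. Syllable 9 is left unfooted.
Foot heads (stressed positions): 1, 3, 5, 7.
End Rule Rightmost: primary stress on the rightmost head = syllable 7.
Primary stress: syllable 7 → ro.ste.na:.na:.me:.ni.ˈto:.le.ti.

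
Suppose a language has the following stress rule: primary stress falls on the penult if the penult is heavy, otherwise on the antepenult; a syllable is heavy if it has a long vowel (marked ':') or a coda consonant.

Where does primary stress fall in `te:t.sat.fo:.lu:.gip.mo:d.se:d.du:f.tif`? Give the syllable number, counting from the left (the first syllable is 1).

8

Weights: 7 se:d H, 8 du:f H, 9 tif H.
The penult (syllable 8, du:f) is heavy, so it takes stress.
Primary stress: syllable 8 → te:t.sat.fo:.lu:.gip.mo:d.se:d.ˈdu:f.tif.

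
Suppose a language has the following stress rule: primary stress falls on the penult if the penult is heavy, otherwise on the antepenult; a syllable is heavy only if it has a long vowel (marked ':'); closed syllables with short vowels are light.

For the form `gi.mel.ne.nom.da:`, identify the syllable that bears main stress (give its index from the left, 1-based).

3

Weights: 3 ne L, 4 nom L, 5 da: H.
The penult (syllable 4, nom) is light, so stress falls on the antepenult (syllable 3, ne).
Primary stress: syllable 3 → gi.mel.ˈne.nom.da:.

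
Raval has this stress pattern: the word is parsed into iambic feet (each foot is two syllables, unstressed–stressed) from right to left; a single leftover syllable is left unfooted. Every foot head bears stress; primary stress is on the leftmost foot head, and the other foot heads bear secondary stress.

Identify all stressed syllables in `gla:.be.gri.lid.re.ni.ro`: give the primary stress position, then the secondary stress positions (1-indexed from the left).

Parse right to left into iambic (σˈσ) feet: gla: (be.ˈgri) (lid.ˈre) (ni.ˈro). Syllable 1 is left unfooted.
Foot heads (stressed positions): 3, 5, 7.
End Rule Leftmost: primary stress on the leftmost head = syllable 3.
Secondary stress on 5, 7: gla:.be.ˈgri.lid.ˌre.ni.ˌro.

primary 3, secondary 5, 7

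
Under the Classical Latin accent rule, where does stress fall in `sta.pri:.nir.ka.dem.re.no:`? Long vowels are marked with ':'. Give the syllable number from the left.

5

Classical Latin: stress the penult if heavy (long vowel or closed), else the antepenult.
Weights: 5 dem H, 6 re L, 7 no: H.
The penult (syllable 6, re) is light, so stress falls on the antepenult (syllable 5, dem).
Stress on syllable 5: sta.pri:.nir.ka.ˈdem.re.no:.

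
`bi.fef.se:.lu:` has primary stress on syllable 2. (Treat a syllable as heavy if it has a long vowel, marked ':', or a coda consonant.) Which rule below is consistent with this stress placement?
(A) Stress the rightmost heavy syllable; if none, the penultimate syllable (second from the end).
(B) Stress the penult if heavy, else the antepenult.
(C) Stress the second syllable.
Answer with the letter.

C

Rule A → syllable 4 (observed: 2).
Rule B → syllable 3 (observed: 2).
Rule C → syllable 2 ✓.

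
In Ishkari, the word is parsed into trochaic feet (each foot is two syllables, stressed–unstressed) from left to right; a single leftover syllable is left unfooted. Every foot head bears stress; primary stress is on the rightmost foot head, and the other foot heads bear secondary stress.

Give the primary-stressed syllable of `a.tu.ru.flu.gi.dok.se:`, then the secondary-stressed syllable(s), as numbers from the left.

primary 5, secondary 1, 3

Parse left to right into trochaic (ˈσσ) feet: (ˈa.tu) (ˈru.flu) (ˈgi.dok) se:. Syllable 7 is left unfooted.
Foot heads (stressed positions): 1, 3, 5.
End Rule Rightmost: primary stress on the rightmost head = syllable 5.
Secondary stress on 1, 3: ˌa.tu.ˌru.flu.ˈgi.dok.se:.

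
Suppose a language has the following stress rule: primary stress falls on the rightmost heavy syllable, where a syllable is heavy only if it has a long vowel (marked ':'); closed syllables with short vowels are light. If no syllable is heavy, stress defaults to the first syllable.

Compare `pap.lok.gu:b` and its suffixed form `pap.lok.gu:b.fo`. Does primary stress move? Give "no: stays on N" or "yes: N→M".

no: stays on 3

Base `pap.lok.gu:b` (3 syllables):
  Weights: 1 pap L, 2 lok L, 3 gu:b H.
  Heavy syllables in the domain: 3. The rightmost is syllable 3 (gu:b).
  → primary stress on syllable 3.
Suffixed `pap.lok.gu:b.fo` (4 syllables):
  Weights: 1 pap L, 2 lok L, 3 gu:b H, 4 fo L.
  Heavy syllables in the domain: 3. The rightmost is syllable 3 (gu:b).
  → primary stress on syllable 3.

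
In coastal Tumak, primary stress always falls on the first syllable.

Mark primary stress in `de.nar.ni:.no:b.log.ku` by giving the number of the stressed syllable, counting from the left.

The word has 6 syllables; the first syllable is syllable 1 (de).
Primary stress: syllable 1 → ˈde.nar.ni:.no:b.log.ku.

1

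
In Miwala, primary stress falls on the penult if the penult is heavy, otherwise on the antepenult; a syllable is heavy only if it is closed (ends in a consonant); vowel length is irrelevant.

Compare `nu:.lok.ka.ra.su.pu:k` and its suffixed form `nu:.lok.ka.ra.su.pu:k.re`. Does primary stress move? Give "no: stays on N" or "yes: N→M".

Base `nu:.lok.ka.ra.su.pu:k` (6 syllables):
  Weights: 4 ra L, 5 su L, 6 pu:k H.
  The penult (syllable 5, su) is light, so stress falls on the antepenult (syllable 4, ra).
  → primary stress on syllable 4.
Suffixed `nu:.lok.ka.ra.su.pu:k.re` (7 syllables):
  Weights: 5 su L, 6 pu:k H, 7 re L.
  The penult (syllable 6, pu:k) is heavy, so it takes stress.
  → primary stress on syllable 6.

yes: 4→6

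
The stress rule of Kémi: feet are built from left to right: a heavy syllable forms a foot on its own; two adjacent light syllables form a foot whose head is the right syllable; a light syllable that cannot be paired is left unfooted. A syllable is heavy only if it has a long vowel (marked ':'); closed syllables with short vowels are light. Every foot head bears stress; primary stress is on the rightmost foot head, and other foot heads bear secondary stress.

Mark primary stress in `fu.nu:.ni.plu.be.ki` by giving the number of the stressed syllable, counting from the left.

6

Weights: 1 fu L, 2 nu: H, 3 ni L, 4 plu L, 5 be L, 6 ki L.
Parse left to right (heavy = foot alone; LL = one foot; stranded L unfooted): fu (ˈnu:) (ni.ˈplu) (be.ˈki).
Foot heads: 2, 4, 6.
Primary stress on the rightmost head = syllable 6.
Primary stress: syllable 6 → fu.nu:.ni.plu.be.ˈki.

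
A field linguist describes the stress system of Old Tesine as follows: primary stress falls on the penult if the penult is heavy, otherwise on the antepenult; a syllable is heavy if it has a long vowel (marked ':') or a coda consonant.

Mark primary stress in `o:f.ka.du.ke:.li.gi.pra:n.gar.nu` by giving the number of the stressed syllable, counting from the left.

8

Weights: 7 pra:n H, 8 gar H, 9 nu L.
The penult (syllable 8, gar) is heavy, so it takes stress.
Primary stress: syllable 8 → o:f.ka.du.ke:.li.gi.pra:n.ˈgar.nu.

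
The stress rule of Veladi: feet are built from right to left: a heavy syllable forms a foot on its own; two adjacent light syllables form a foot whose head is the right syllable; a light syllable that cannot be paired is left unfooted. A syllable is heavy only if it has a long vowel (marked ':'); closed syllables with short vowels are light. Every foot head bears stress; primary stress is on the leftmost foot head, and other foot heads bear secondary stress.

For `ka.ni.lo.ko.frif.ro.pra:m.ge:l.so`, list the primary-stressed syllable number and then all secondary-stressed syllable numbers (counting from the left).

primary 2, secondary 4, 6, 7, 8

Weights: 1 ka L, 2 ni L, 3 lo L, 4 ko L, 5 frif L, 6 ro L, 7 pra:m H, 8 ge:l H, 9 so L.
Parse right to left (heavy = foot alone; LL = one foot; stranded L unfooted): (ka.ˈni) (lo.ˈko) (frif.ˈro) (ˈpra:m) (ˈge:l) so.
Foot heads: 2, 4, 6, 7, 8.
Primary stress on the leftmost head = syllable 2.
Secondary stress on 4, 6, 7, 8: ka.ˈni.lo.ˌko.frif.ˌro.ˌpra:m.ˌge:l.so.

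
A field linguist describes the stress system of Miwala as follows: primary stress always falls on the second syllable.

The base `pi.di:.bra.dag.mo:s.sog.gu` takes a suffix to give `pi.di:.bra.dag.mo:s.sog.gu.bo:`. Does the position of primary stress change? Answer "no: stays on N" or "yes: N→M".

Base `pi.di:.bra.dag.mo:s.sog.gu` (7 syllables):
  The word has 7 syllables; the second syllable is syllable 2 (di:).
  → primary stress on syllable 2.
Suffixed `pi.di:.bra.dag.mo:s.sog.gu.bo:` (8 syllables):
  The word has 8 syllables; the second syllable is syllable 2 (di:).
  → primary stress on syllable 2.

no: stays on 2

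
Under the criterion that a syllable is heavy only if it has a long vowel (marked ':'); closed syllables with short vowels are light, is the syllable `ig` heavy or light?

`ig`: short vowel, closed (coda /g/). Short vowel → light.

light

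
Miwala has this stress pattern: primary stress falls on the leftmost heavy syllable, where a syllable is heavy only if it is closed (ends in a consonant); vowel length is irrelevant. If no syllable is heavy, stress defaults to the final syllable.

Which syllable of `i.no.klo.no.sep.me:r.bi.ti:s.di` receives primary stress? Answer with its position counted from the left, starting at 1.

5

Weights: 1 i L, 2 no L, 3 klo L, 4 no L, 5 sep H, 6 me:r H, 7 bi L, 8 ti:s H, 9 di L.
Heavy syllables in the domain: 5, 6, 8. The leftmost is syllable 5 (sep).
Primary stress: syllable 5 → i.no.klo.no.ˈsep.me:r.bi.ti:s.di.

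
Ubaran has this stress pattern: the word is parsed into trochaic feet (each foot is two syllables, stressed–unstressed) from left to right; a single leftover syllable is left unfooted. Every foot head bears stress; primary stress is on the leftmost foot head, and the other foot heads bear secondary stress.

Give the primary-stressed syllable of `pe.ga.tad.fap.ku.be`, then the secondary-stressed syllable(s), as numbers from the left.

Parse left to right into trochaic (ˈσσ) feet: (ˈpe.ga) (ˈtad.fap) (ˈku.be).
Foot heads (stressed positions): 1, 3, 5.
End Rule Leftmost: primary stress on the leftmost head = syllable 1.
Secondary stress on 3, 5: ˈpe.ga.ˌtad.fap.ˌku.be.

primary 1, secondary 3, 5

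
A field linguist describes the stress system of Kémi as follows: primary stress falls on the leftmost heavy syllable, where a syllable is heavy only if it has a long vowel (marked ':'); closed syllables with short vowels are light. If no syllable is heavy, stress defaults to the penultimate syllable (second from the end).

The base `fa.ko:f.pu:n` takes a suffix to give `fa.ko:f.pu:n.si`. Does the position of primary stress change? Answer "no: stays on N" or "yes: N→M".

Base `fa.ko:f.pu:n` (3 syllables):
  Weights: 1 fa L, 2 ko:f H, 3 pu:n H.
  Heavy syllables in the domain: 2, 3. The leftmost is syllable 2 (ko:f).
  → primary stress on syllable 2.
Suffixed `fa.ko:f.pu:n.si` (4 syllables):
  Weights: 1 fa L, 2 ko:f H, 3 pu:n H, 4 si L.
  Heavy syllables in the domain: 2, 3. The leftmost is syllable 2 (ko:f).
  → primary stress on syllable 2.

no: stays on 2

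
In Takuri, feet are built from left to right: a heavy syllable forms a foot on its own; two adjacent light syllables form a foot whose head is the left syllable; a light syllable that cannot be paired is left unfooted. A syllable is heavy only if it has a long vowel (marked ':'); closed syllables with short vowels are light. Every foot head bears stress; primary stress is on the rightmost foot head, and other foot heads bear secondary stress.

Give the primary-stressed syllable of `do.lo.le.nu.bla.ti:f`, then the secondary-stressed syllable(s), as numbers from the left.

Weights: 1 do L, 2 lo L, 3 le L, 4 nu L, 5 bla L, 6 ti:f H.
Parse left to right (heavy = foot alone; LL = one foot; stranded L unfooted): (ˈdo.lo) (ˈle.nu) bla (ˈti:f).
Foot heads: 1, 3, 6.
Primary stress on the rightmost head = syllable 6.
Secondary stress on 1, 3: ˌdo.lo.ˌle.nu.bla.ˈti:f.

primary 6, secondary 1, 3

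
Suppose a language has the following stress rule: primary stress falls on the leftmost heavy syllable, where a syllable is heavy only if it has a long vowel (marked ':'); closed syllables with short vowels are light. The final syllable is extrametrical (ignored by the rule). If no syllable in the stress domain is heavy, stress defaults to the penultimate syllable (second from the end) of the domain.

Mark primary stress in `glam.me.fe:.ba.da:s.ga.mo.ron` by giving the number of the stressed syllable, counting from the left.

3

The final syllable (8, ron) is extrametrical; the stress domain is syllables 1–7.
Weights: 1 glam L, 2 me L, 3 fe: H, 4 ba L, 5 da:s H, 6 ga L, 7 mo L.
Heavy syllables in the domain: 3, 5. The leftmost is syllable 3 (fe:).
Primary stress: syllable 3 → glam.me.ˈfe:.ba.da:s.ga.mo.ron.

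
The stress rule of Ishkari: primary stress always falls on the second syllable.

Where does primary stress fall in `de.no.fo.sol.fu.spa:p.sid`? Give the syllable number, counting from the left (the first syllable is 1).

2

The word has 7 syllables; the second syllable is syllable 2 (no).
Primary stress: syllable 2 → de.ˈno.fo.sol.fu.spa:p.sid.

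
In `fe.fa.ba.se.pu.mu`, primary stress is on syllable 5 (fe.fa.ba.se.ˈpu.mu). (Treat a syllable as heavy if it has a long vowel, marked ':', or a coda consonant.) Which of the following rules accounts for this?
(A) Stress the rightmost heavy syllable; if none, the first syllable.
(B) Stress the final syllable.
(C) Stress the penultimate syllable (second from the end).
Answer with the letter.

Rule A → syllable 1 (observed: 5).
Rule B → syllable 6 (observed: 5).
Rule C → syllable 5 ✓.

C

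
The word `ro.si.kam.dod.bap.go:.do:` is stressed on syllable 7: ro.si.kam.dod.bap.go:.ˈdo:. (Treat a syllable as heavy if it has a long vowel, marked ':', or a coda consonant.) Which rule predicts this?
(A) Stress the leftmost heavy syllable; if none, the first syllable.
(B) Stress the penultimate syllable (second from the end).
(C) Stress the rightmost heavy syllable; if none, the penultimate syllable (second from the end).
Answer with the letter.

C

Rule A → syllable 3 (observed: 7).
Rule B → syllable 6 (observed: 7).
Rule C → syllable 7 ✓.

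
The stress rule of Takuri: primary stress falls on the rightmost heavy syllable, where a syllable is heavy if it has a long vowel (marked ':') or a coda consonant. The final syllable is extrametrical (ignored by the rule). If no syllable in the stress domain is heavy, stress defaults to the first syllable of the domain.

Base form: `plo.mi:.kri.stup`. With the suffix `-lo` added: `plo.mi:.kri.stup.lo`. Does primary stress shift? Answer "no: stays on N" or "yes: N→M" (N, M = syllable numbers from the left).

Base `plo.mi:.kri.stup` (4 syllables):
  The final syllable (4, stup) is extrametrical; the stress domain is syllables 1–3.
  Weights: 1 plo L, 2 mi: H, 3 kri L.
  Heavy syllables in the domain: 2. The rightmost is syllable 2 (mi:).
  → primary stress on syllable 2.
Suffixed `plo.mi:.kri.stup.lo` (5 syllables):
  The final syllable (5, lo) is extrametrical; the stress domain is syllables 1–4.
  Weights: 1 plo L, 2 mi: H, 3 kri L, 4 stup H.
  Heavy syllables in the domain: 2, 4. The rightmost is syllable 4 (stup).
  → primary stress on syllable 4.

yes: 2→4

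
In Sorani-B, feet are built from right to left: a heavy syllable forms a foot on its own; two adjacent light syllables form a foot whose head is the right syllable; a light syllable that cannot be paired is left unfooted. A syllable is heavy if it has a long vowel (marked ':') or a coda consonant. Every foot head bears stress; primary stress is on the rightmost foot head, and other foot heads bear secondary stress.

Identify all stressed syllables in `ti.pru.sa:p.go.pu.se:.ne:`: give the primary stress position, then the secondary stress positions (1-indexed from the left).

Weights: 1 ti L, 2 pru L, 3 sa:p H, 4 go L, 5 pu L, 6 se: H, 7 ne: H.
Parse right to left (heavy = foot alone; LL = one foot; stranded L unfooted): (ti.ˈpru) (ˈsa:p) (go.ˈpu) (ˈse:) (ˈne:).
Foot heads: 2, 3, 5, 6, 7.
Primary stress on the rightmost head = syllable 7.
Secondary stress on 2, 3, 5, 6: ti.ˌpru.ˌsa:p.go.ˌpu.ˌse:.ˈne:.

primary 7, secondary 2, 3, 5, 6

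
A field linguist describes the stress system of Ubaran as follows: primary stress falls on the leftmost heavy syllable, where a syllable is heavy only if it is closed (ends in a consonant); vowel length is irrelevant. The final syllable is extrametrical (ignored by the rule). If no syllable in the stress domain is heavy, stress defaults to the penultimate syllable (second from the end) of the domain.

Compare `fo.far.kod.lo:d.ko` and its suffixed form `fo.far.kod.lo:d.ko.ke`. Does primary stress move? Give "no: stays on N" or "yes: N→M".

no: stays on 2

Base `fo.far.kod.lo:d.ko` (5 syllables):
  The final syllable (5, ko) is extrametrical; the stress domain is syllables 1–4.
  Weights: 1 fo L, 2 far H, 3 kod H, 4 lo:d H.
  Heavy syllables in the domain: 2, 3, 4. The leftmost is syllable 2 (far).
  → primary stress on syllable 2.
Suffixed `fo.far.kod.lo:d.ko.ke` (6 syllables):
  The final syllable (6, ke) is extrametrical; the stress domain is syllables 1–5.
  Weights: 1 fo L, 2 far H, 3 kod H, 4 lo:d H, 5 ko L.
  Heavy syllables in the domain: 2, 3, 4. The leftmost is syllable 2 (far).
  → primary stress on syllable 2.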